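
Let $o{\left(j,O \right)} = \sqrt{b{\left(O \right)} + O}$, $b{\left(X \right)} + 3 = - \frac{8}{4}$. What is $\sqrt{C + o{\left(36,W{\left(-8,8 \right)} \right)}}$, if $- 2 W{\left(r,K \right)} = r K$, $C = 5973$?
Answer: $\sqrt{5973 + 3 \sqrt{3}} \approx 77.319$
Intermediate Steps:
$b{\left(X \right)} = -5$ ($b{\left(X \right)} = -3 - \frac{8}{4} = -3 - 2 = -5$)
$W{\left(r,K \right)} = - \frac{K r}{2}$ ($W{\left(r,K \right)} = - \frac{r K}{2} = - \frac{K r}{2}$)
$o{\left(j,O \right)} = \sqrt{-5 + O}$
$\sqrt{C + o{\left(36,W{\left(-8,8 \right)} \right)}} = \sqrt{5973 + \sqrt{-5 - 4 \left(-8\right)}} = \sqrt{5973 + \sqrt{-5 + 32}} = \sqrt{5973 + \sqrt{27}} = \sqrt{5973 + 3 \sqrt{3}}$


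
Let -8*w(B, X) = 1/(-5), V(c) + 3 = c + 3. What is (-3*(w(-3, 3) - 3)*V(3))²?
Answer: 1147041/1600 ≈ 716.90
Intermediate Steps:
V(c) = c (V(c) = -3 + (c + 3) = -3 + (3 + c) = c)
w(B, X) = 1/40 (w(B, X) = -⅛/(-5) = -⅛*(-⅕) = 1/40)
(-3*(w(-3, 3) - 3)*V(3))² = (-3*(1/40 - 3)*3)² = (-(-357)*3/40)² = (-3*(-357/40))² = (1071/40)² = 1147041/1600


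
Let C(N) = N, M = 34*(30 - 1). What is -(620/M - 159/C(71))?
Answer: 56377/35003 ≈ 1.6106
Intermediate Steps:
M = 986 (M = 34*29 = 986)
-(620/M - 159/C(71)) = -(620/986 - 159/71) = -(620*(1/986) - 159*1/71) = -(310/493 - 159/71) = -1*(-56377/35003) = 56377/35003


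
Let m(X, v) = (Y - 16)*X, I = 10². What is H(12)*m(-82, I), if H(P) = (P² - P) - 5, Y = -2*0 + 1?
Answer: 156210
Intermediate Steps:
Y = 1 (Y = 0 + 1 = 1)
I = 100
H(P) = -5 + P² - P
m(X, v) = -15*X (m(X, v) = (1 - 16)*X = -15*X)
H(12)*m(-82, I) = (-5 + 12² - 1*12)*(-15*(-82)) = (-5 + 144 - 12)*1230 = 127*1230 = 156210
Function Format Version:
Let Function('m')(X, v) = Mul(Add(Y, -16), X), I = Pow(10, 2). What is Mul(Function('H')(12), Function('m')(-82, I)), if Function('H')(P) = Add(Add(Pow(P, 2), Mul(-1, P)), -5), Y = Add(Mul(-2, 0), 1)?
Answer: 156210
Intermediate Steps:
Y = 1 (Y = Add(0, 1) = 1)
I = 100
Function('H')(P) = Add(-5, Pow(P, 2), Mul(-1, P))
Function('m')(X, v) = Mul(-15, X) (Function('m')(X, v) = Mul(Add(1, -16), X) = Mul(-15, X))
Mul(Function('H')(12), Function('m')(-82, I)) = Mul(Add(-5, Pow(12, 2), Mul(-1, 12)), Mul(-15, -82)) = Mul(Add(-5, 144, -12), 1230) = Mul(127, 1230) = 156210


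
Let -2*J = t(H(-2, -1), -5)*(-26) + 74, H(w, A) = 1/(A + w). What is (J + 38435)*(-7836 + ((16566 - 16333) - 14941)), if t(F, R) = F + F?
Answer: -2596347392/3 ≈ -8.6545e+8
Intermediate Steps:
t(F, R) = 2*F
J = -137/3 (J = -((2/(-1 - 2))*(-26) + 74)/2 = -((2/(-3))*(-26) + 74)/2 = -((2*(-⅓))*(-26) + 74)/2 = -(-⅔*(-26) + 74)/2 = -(52/3 + 74)/2 = -½*274/3 = -137/3 ≈ -45.667)
(J + 38435)*(-7836 + ((16566 - 16333) - 14941)) = (-137/3 + 38435)*(-7836 + ((16566 - 16333) - 14941)) = 115168*(-7836 + (233 - 14941))/3 = 115168*(-7836 - 14708)/3 = (115168/3)*(-22544) = -2596347392/3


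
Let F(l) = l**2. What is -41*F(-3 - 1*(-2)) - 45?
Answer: -86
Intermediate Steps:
-41*F(-3 - 1*(-2)) - 45 = -41*(-3 - 1*(-2))**2 - 45 = -41*(-3 + 2)**2 - 45 = -41*(-1)**2 - 45 = -41*1 - 45 = -41 - 45 = -86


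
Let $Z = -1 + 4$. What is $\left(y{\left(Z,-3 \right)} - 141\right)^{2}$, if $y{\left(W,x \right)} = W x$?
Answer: $22500$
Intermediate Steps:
$Z = 3$
$\left(y{\left(Z,-3 \right)} - 141\right)^{2} = \left(3 \left(-3\right) - 141\right)^{2} = \left(-9 - 141\right)^{2} = \left(-150\right)^{2} = 22500$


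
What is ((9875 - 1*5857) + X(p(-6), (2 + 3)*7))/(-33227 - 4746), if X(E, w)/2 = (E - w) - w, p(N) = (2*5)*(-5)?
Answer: -3778/37973 ≈ -0.099492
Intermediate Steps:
p(N) = -50 (p(N) = 10*(-5) = -50)
X(E, w) = -4*w + 2*E (X(E, w) = 2*((E - w) - w) = 2*(E - 2*w) = -4*w + 2*E)
((9875 - 1*5857) + X(p(-6), (2 + 3)*7))/(-33227 - 4746) = ((9875 - 1*5857) + (-4*(2 + 3)*7 + 2*(-50)))/(-33227 - 4746) = ((9875 - 5857) + (-20*7 - 100))/(-37973) = (4018 + (-4*35 - 100))*(-1/37973) = (4018 + (-140 - 100))*(-1/37973) = (4018 - 240)*(-1/37973) = 3778*(-1/37973) = -3778/37973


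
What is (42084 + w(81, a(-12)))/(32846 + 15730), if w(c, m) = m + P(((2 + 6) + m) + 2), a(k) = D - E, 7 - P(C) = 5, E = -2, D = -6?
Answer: 21041/24288 ≈ 0.86631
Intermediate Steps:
P(C) = 2 (P(C) = 7 - 1*5 = 7 - 5 = 2)
a(k) = -4 (a(k) = -6 - 1*(-2) = -6 + 2 = -4)
w(c, m) = 2 + m (w(c, m) = m + 2 = 2 + m)
(42084 + w(81, a(-12)))/(32846 + 15730) = (42084 + (2 - 4))/(32846 + 15730) = (42084 - 2)/48576 = 42082*(1/48576) = 21041/24288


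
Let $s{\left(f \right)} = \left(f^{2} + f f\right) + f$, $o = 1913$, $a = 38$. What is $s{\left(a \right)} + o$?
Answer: $4839$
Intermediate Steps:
$s{\left(f \right)} = f + 2 f^{2}$ ($s{\left(f \right)} = \left(f^{2} + f^{2}\right) + f = 2 f^{2} + f = f + 2 f^{2}$)
$s{\left(a \right)} + o = 38 \left(1 + 2 \cdot 38\right) + 1913 = 38 \left(1 + 76\right) + 1913 = 38 \cdot 77 + 1913 = 2926 + 1913 = 4839$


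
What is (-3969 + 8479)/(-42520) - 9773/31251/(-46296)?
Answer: -163115893675/1537944462648 ≈ -0.10606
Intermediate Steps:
(-3969 + 8479)/(-42520) - 9773/31251/(-46296) = 4510*(-1/42520) - 9773*1/31251*(-1/46296) = -451/4252 - 9773/31251*(-1/46296) = -451/4252 + 9773/1446796296 = -163115893675/1537944462648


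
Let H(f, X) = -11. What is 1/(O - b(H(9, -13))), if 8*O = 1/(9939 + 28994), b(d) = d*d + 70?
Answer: -311464/59489623 ≈ -0.0052356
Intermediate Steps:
b(d) = 70 + d**2 (b(d) = d**2 + 70 = 70 + d**2)
O = 1/311464 (O = 1/(8*(9939 + 28994)) = (1/8)/38933 = (1/8)*(1/38933) = 1/311464 ≈ 3.2106e-6)
1/(O - b(H(9, -13))) = 1/(1/311464 - (70 + (-11)**2)) = 1/(1/311464 - (70 + 121)) = 1/(1/311464 - 1*191) = 1/(1/311464 - 191) = 1/(-59489623/311464) = -311464/59489623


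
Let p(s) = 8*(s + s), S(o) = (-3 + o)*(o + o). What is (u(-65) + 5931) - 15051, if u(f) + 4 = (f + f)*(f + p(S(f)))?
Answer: -18387874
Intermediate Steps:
S(o) = 2*o*(-3 + o) (S(o) = (-3 + o)*(2*o) = 2*o*(-3 + o))
p(s) = 16*s (p(s) = 8*(2*s) = 16*s)
u(f) = -4 + 2*f*(f + 32*f*(-3 + f)) (u(f) = -4 + (f + f)*(f + 16*(2*f*(-3 + f))) = -4 + (2*f)*(f + 32*f*(-3 + f)) = -4 + 2*f*(f + 32*f*(-3 + f)))
(u(-65) + 5931) - 15051 = ((-4 - 190*(-65)² + 64*(-65)³) + 5931) - 15051 = ((-4 - 190*4225 + 64*(-274625)) + 5931) - 15051 = ((-4 - 802750 - 17576000) + 5931) - 15051 = (-18378754 + 5931) - 15051 = -18372823 - 15051 = -18387874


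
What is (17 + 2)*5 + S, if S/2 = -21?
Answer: 53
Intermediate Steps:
S = -42 (S = 2*(-21) = -42)
(17 + 2)*5 + S = (17 + 2)*5 - 42 = 19*5 - 42 = 95 - 42 = 53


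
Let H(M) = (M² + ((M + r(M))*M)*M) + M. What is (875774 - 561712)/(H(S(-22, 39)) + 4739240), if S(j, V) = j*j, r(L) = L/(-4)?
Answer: 157031/45004454 ≈ 0.0034892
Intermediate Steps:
r(L) = -L/4 (r(L) = L*(-¼) = -L/4)
S(j, V) = j²
H(M) = M + M² + 3*M³/4 (H(M) = (M² + ((M - M/4)*M)*M) + M = (M² + ((3*M/4)*M)*M) + M = (M² + (3*M²/4)*M) + M = (M² + 3*M³/4) + M = M + M² + 3*M³/4)
(875774 - 561712)/(H(S(-22, 39)) + 4739240) = (875774 - 561712)/((-22)²*(1 + (-22)² + 3*((-22)²)²/4) + 4739240) = 314062/(484*(1 + 484 + (¾)*484²) + 4739240) = 314062/(484*(1 + 484 + (¾)*234256) + 4739240) = 314062/(484*(1 + 484 + 175692) + 4739240) = 314062/(484*176177 + 4739240) = 314062/(85269668 + 4739240) = 314062/90008908 = 314062*(1/90008908) = 157031/45004454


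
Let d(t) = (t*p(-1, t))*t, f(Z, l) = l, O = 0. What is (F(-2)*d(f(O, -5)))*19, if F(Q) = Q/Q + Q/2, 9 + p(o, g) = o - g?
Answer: 0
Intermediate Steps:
p(o, g) = -9 + o - g (p(o, g) = -9 + (o - g) = -9 + o - g)
d(t) = t²*(-10 - t) (d(t) = (t*(-9 - 1 - t))*t = (t*(-10 - t))*t = t²*(-10 - t))
F(Q) = 1 + Q/2 (F(Q) = 1 + Q*(½) = 1 + Q/2)
(F(-2)*d(f(O, -5)))*19 = ((1 + (½)*(-2))*((-5)²*(-10 - 1*(-5))))*19 = ((1 - 1)*(25*(-10 + 5)))*19 = (0*(25*(-5)))*19 = (0*(-125))*19 = 0*19 = 0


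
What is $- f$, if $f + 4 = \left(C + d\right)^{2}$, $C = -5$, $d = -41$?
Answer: $-2112$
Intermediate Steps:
$f = 2112$ ($f = -4 + \left(-5 - 41\right)^{2} = -4 + \left(-46\right)^{2} = -4 + 2116 = 2112$)
$- f = \left(-1\right) 2112 = -2112$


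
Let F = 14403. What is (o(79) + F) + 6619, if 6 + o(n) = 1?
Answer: 21017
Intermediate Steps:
o(n) = -5 (o(n) = -6 + 1 = -5)
(o(79) + F) + 6619 = (-5 + 14403) + 6619 = 14398 + 6619 = 21017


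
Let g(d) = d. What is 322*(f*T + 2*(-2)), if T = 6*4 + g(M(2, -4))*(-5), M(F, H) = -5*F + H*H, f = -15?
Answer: 27692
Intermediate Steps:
M(F, H) = H² - 5*F (M(F, H) = -5*F + H² = H² - 5*F)
T = -6 (T = 6*4 + ((-4)² - 5*2)*(-5) = 24 + (16 - 10)*(-5) = 24 + 6*(-5) = 24 - 30 = -6)
322*(f*T + 2*(-2)) = 322*(-15*(-6) + 2*(-2)) = 322*(90 - 4) = 322*86 = 27692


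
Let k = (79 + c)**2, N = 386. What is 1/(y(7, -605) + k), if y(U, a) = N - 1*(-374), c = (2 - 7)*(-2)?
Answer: 1/8681 ≈ 0.00011519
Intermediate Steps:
c = 10 (c = -5*(-2) = 10)
y(U, a) = 760 (y(U, a) = 386 - 1*(-374) = 386 + 374 = 760)
k = 7921 (k = (79 + 10)**2 = 89**2 = 7921)
1/(y(7, -605) + k) = 1/(760 + 7921) = 1/8681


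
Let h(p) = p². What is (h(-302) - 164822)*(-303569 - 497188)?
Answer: 58950128826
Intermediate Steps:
(h(-302) - 164822)*(-303569 - 497188) = ((-302)² - 164822)*(-303569 - 497188) = (91204 - 164822)*(-800757) = -73618*(-800757) = 58950128826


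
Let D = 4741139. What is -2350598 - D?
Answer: -7091737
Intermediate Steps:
-2350598 - D = -2350598 - 1*4741139 = -2350598 - 4741139 = -7091737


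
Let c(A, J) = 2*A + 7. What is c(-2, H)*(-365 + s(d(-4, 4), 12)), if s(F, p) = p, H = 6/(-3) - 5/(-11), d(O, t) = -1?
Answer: -1059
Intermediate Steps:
H = -17/11 (H = 6*(-1/3) - 5*(-1/11) = -2 + 5/11 = -17/11 ≈ -1.5455)
c(A, J) = 7 + 2*A
c(-2, H)*(-365 + s(d(-4, 4), 12)) = (7 + 2*(-2))*(-365 + 12) = (7 - 4)*(-353) = 3*(-353) = -1059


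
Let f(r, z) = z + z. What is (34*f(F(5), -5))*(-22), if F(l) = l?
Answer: 7480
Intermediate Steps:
f(r, z) = 2*z
(34*f(F(5), -5))*(-22) = (34*(2*(-5)))*(-22) = (34*(-10))*(-22) = -340*(-22) = 7480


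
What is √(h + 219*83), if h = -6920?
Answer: √11257 ≈ 106.10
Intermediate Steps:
√(h + 219*83) = √(-6920 + 219*83) = √(-6920 + 18177) = √11257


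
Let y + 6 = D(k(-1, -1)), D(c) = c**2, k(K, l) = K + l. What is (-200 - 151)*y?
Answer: 702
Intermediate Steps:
y = -2 (y = -6 + (-1 - 1)**2 = -6 + (-2)**2 = -6 + 4 = -2)
(-200 - 151)*y = (-200 - 151)*(-2) = -351*(-2) = 702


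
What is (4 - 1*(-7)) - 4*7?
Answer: -17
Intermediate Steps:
(4 - 1*(-7)) - 4*7 = (4 + 7) - 28 = 11 - 28 = -17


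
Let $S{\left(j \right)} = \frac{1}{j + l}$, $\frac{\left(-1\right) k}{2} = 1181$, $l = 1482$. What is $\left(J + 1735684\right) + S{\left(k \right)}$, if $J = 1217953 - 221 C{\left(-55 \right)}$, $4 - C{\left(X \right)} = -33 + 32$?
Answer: $\frac{2598228159}{880} \approx 2.9525 \cdot 10^{6}$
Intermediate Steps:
$C{\left(X \right)} = 5$ ($C{\left(X \right)} = 4 - \left(-33 + 32\right) = 4 - -1 = 4 + 1 = 5$)
$k = -2362$ ($k = \left(-2\right) 1181 = -2362$)
$S{\left(j \right)} = \frac{1}{1482 + j}$ ($S{\left(j \right)} = \frac{1}{j + 1482} = \frac{1}{1482 + j}$)
$J = 1216848$ ($J = 1217953 - 1105 = 1216848$)
$\left(J + 1735684\right) + S{\left(k \right)} = \left(1216848 + 1735684\right) + \frac{1}{1482 - 2362} = 2952532 + \frac{1}{-880} = 2952532 - \frac{1}{880} = \frac{2598228159}{880}$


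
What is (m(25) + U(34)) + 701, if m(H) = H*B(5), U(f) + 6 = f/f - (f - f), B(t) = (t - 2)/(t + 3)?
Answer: 5643/8 ≈ 705.38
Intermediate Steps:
B(t) = (-2 + t)/(3 + t)
U(f) = -5 (U(f) = -6 + (f/f - (f - f)) = -6 + (1 - 1*0) = -6 + (1 + 0) = -6 + 1 = -5)
m(H) = 3*H/8 (m(H) = H*((-2 + 5)/(3 + 5)) = H*(3/8) = 3*H/8)
(m(25) + U(34)) + 701 = ((3/8)*25 - 5) + 701 = (75/8 - 5) + 701 = 35/8 + 701 = 5643/8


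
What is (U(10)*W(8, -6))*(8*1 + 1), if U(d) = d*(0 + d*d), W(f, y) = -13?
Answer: -117000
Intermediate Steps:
U(d) = d³ (U(d) = d*(0 + d²) = d*d² = d³)
(U(10)*W(8, -6))*(8*1 + 1) = (10³*(-13))*(8*1 + 1) = (1000*(-13))*(8 + 1) = -13000*9 = -117000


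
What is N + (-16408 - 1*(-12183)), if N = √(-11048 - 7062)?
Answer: -4225 + I*√18110 ≈ -4225.0 + 134.57*I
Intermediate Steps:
N = I*√18110 (N = √(-18110) = I*√18110 ≈ 134.57*I)
N + (-16408 - 1*(-12183)) = I*√18110 + (-16408 - 1*(-12183)) = I*√18110 + (-16408 + 12183) = I*√18110 - 4225 = -4225 + I*√18110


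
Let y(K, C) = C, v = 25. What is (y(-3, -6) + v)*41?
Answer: 779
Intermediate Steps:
(y(-3, -6) + v)*41 = (-6 + 25)*41 = 19*41 = 779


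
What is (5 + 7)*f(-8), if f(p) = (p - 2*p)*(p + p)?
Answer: -1536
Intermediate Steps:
f(p) = -2*p**2 (f(p) = (-p)*(2*p) = -2*p**2)
(5 + 7)*f(-8) = (5 + 7)*(-2*(-8)**2) = 12*(-2*64) = 12*(-128) = -1536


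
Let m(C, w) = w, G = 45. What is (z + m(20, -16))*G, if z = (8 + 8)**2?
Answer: 10800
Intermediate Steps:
z = 256 (z = 16**2 = 256)
(z + m(20, -16))*G = (256 - 16)*45 = 240*45 = 10800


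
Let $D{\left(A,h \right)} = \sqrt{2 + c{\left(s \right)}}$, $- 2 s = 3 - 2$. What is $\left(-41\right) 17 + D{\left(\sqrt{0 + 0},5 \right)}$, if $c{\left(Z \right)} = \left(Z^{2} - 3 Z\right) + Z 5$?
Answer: $-697 + \frac{\sqrt{5}}{2} \approx -695.88$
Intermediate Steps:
$s = - \frac{1}{2}$ ($s = - \frac{3 - 2}{2} = \left(- \frac{1}{2}\right) 1 = - \frac{1}{2} \approx -0.5$)
$c{\left(Z \right)} = Z^{2} + 2 Z$ ($c{\left(Z \right)} = \left(Z^{2} - 3 Z\right) + 5 Z = Z^{2} + 2 Z$)
$D{\left(A,h \right)} = \frac{\sqrt{5}}{2}$ ($D{\left(A,h \right)} = \sqrt{2 - \frac{2 - \frac{1}{2}}{2}} = \sqrt{2 - \frac{3}{4}} = \sqrt{\frac{5}{4}} = \frac{\sqrt{5}}{2}$)
$\left(-41\right) 17 + D{\left(\sqrt{0 + 0},5 \right)} = \left(-41\right) 17 + \frac{\sqrt{5}}{2} = -697 + \frac{\sqrt{5}}{2}$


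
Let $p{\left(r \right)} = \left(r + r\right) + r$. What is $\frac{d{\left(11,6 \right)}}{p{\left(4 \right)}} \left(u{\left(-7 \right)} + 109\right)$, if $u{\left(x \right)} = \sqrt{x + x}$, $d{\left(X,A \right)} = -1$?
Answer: $- \frac{109}{12} - \frac{i \sqrt{14}}{12} \approx -9.0833 - 0.3118 i$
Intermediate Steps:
$p{\left(r \right)} = 3 r$ ($p{\left(r \right)} = 2 r + r = 3 r$)
$u{\left(x \right)} = \sqrt{2} \sqrt{x}$ ($u{\left(x \right)} = \sqrt{2 x} = \sqrt{2} \sqrt{x}$)
$\frac{d{\left(11,6 \right)}}{p{\left(4 \right)}} \left(u{\left(-7 \right)} + 109\right) = - \frac{1}{3 \cdot 4} \left(\sqrt{2} \sqrt{-7} + 109\right) = - \frac{1}{12} \left(\sqrt{2} i \sqrt{7} + 109\right) = \left(-1\right) \frac{1}{12} \left(i \sqrt{14} + 109\right) = - \frac{109 + i \sqrt{14}}{12} = - \frac{109}{12} - \frac{i \sqrt{14}}{12}$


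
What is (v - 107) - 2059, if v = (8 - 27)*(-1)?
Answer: -2147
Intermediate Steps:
v = 19 (v = -19*(-1) = 19)
(v - 107) - 2059 = (19 - 107) - 2059 = -88 - 2059 = -2147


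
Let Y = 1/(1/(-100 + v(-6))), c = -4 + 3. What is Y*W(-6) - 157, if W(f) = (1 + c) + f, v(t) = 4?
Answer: 419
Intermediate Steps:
c = -1
Y = -96 (Y = 1/(1/(-100 + 4)) = 1/(1/(-96)) = 1/(-1/96) = -96)
W(f) = f (W(f) = (1 - 1) + f = 0 + f = f)
Y*W(-6) - 157 = -96*(-6) - 157 = 576 - 157 = 419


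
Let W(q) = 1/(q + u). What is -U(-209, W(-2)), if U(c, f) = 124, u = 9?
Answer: -124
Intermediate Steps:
W(q) = 1/(9 + q) (W(q) = 1/(q + 9) = 1/(9 + q))
-U(-209, W(-2)) = -1*124 = -124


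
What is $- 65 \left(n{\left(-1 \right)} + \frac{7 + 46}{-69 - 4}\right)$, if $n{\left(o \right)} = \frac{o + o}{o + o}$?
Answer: $- \frac{1300}{73} \approx -17.808$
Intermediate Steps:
$n{\left(o \right)} = 1$ ($n{\left(o \right)} = \frac{2 o}{2 o} = 2 o \frac{1}{2 o} = 1$)
$- 65 \left(n{\left(-1 \right)} + \frac{7 + 46}{-69 - 4}\right) = - 65 \left(1 + \frac{7 + 46}{-69 - 4}\right) = - 65 \left(1 + \frac{53}{-73}\right) = - 65 \left(1 + 53 \left(- \frac{1}{73}\right)\right) = - 65 \left(1 - \frac{53}{73}\right) = \left(-65\right) \frac{20}{73} = - \frac{1300}{73}$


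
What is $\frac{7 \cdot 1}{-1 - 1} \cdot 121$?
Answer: $- \frac{847}{2} \approx -423.5$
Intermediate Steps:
$\frac{7 \cdot 1}{-1 - 1} \cdot 121 = \frac{7}{-2} \cdot 121 = 7 \left(- \frac{1}{2}\right) 121 = \left(- \frac{7}{2}\right) 121 = - \frac{847}{2}$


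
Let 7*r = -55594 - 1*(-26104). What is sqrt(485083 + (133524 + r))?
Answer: sqrt(30105313)/7 ≈ 783.83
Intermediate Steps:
r = -29490/7 (r = (-55594 - 1*(-26104))/7 = (-55594 + 26104)/7 = (1/7)*(-29490) = -29490/7 ≈ -4212.9)
sqrt(485083 + (133524 + r)) = sqrt(485083 + (133524 - 29490/7)) = sqrt(485083 + 905178/7) = sqrt(4300759/7) = sqrt(30105313)/7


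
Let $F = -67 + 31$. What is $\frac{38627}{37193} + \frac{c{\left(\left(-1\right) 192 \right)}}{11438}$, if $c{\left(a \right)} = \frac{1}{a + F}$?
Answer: $\frac{100733925535}{96994285752} \approx 1.0386$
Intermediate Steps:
$F = -36$
$c{\left(a \right)} = \frac{1}{-36 + a}$ ($c{\left(a \right)} = \frac{1}{a - 36} = \frac{1}{-36 + a}$)
$\frac{38627}{37193} + \frac{c{\left(\left(-1\right) 192 \right)}}{11438} = \frac{38627}{37193} + \frac{1}{\left(-36 - 192\right) 11438} = 38627 \cdot \frac{1}{37193} + \frac{1}{-36 - 192} \cdot \frac{1}{11438} = \frac{38627}{37193} + \frac{1}{-228} \cdot \frac{1}{11438} = \frac{38627}{37193} - \frac{1}{2607864} = \frac{100733925535}{96994285752}$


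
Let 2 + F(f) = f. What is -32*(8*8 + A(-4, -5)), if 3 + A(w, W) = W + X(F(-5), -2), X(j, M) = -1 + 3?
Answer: -1856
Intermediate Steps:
F(f) = -2 + f
X(j, M) = 2
A(w, W) = -1 + W (A(w, W) = -3 + (W + 2) = -3 + (2 + W) = -1 + W)
-32*(8*8 + A(-4, -5)) = -32*(8*8 + (-1 - 5)) = -32*(64 - 6) = -32*58 = -1856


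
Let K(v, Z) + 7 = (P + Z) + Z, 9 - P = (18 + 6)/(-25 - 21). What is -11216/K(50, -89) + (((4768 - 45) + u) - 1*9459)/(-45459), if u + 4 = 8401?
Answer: 2928047879/45868131 ≈ 63.836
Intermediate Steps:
u = 8397 (u = -4 + 8401 = 8397)
P = 219/23 (P = 9 - (18 + 6)/(-25 - 21) = 9 - 24/(-46) = 9 - 24*(-1)/46 = 9 - 1*(-12/23) = 9 + 12/23 = 219/23 ≈ 9.5217)
K(v, Z) = 58/23 + 2*Z (K(v, Z) = -7 + ((219/23 + Z) + Z) = -7 + (219/23 + 2*Z) = 58/23 + 2*Z)
-11216/K(50, -89) + (((4768 - 45) + u) - 1*9459)/(-45459) = -11216/(58/23 + 2*(-89)) + (((4768 - 45) + 8397) - 1*9459)/(-45459) = -11216/(58/23 - 178) + ((4723 + 8397) - 9459)*(-1/45459) = -11216/(-4036/23) + (13120 - 9459)*(-1/45459) = -11216*(-23/4036) + 3661*(-1/45459) = 64492/1009 - 3661/45459 = 2928047879/45868131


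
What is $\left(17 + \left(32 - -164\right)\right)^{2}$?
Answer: $45369$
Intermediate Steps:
$\left(17 + \left(32 - -164\right)\right)^{2} = \left(17 + \left(32 + 164\right)\right)^{2} = \left(17 + 196\right)^{2} = 213^{2} = 45369$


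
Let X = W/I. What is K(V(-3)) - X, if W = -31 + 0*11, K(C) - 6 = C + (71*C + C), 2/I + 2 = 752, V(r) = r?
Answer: 11412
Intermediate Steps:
I = 1/375 (I = 2/(-2 + 752) = 2/750 = 2*(1/750) = 1/375 ≈ 0.0026667)
K(C) = 6 + 73*C (K(C) = 6 + (C + (71*C + C)) = 6 + (C + 72*C) = 6 + 73*C)
W = -31 (W = -31 + 0 = -31)
X = -11625 (X = -31/1/375 = -31*375 = -11625)
K(V(-3)) - X = (6 + 73*(-3)) - 1*(-11625) = (6 - 219) + 11625 = -213 + 11625 = 11412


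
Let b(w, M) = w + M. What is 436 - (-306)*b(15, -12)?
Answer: 1354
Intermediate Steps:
b(w, M) = M + w
436 - (-306)*b(15, -12) = 436 - (-306)*(-12 + 15) = 436 - (-306)*3 = 436 - 306*(-3) = 436 + 918 = 1354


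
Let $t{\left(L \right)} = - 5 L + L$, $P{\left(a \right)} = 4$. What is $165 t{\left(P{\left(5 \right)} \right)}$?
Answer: $-2640$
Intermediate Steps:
$t{\left(L \right)} = - 4 L$
$165 t{\left(P{\left(5 \right)} \right)} = 165 \left(\left(-4\right) 4\right) = 165 \left(-16\right) = -2640$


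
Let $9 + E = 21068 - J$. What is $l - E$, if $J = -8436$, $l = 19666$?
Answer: $-9829$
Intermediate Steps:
$E = 29495$ ($E = -9 + \left(21068 - -8436\right) = -9 + \left(21068 + 8436\right) = -9 + 29504 = 29495$)
$l - E = 19666 - 29495 = -9829$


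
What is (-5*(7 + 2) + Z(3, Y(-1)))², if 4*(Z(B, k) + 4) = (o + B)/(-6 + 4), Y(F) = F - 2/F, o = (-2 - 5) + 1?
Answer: 151321/64 ≈ 2364.4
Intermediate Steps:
o = -6 (o = -7 + 1 = -6)
Y(F) = F - 2/F
Z(B, k) = -13/4 - B/8 (Z(B, k) = -4 + ((-6 + B)/(-6 + 4))/4 = -4 + ((-6 + B)/(-2))/4 = -4 + ((-6 + B)*(-½))/4 = -4 + (3 - B/2)/4 = -4 + (¾ - B/8) = -13/4 - B/8)
(-5*(7 + 2) + Z(3, Y(-1)))² = (-5*(7 + 2) + (-13/4 - ⅛*3))² = (-5*9 + (-13/4 - 3/8))² = (-45 - 29/8)² = (-389/8)² = 151321/64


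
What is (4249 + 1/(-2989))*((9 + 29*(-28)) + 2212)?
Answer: 17894666340/2989 ≈ 5.9868e+6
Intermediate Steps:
(4249 + 1/(-2989))*((9 + 29*(-28)) + 2212) = (4249 - 1/2989)*((9 - 812) + 2212) = 12700260*(-803 + 2212)/2989 = (12700260/2989)*1409 = 17894666340/2989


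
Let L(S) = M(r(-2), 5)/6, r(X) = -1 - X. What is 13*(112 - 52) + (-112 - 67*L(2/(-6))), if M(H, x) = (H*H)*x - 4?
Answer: 3941/6 ≈ 656.83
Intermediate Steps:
M(H, x) = -4 + x*H**2 (M(H, x) = H**2*x - 4 = x*H**2 - 4 = -4 + x*H**2)
L(S) = 1/6 (L(S) = (-4 + 5*(-1 - 1*(-2))**2)/6 = (-4 + 5*(-1 + 2)**2)*(1/6) = (-4 + 5*1**2)*(1/6) = (-4 + 5*1)*(1/6) = (-4 + 5)*(1/6) = 1*(1/6) = 1/6)
13*(112 - 52) + (-112 - 67*L(2/(-6))) = 13*(112 - 52) + (-112 - 67*1/6) = 13*60 + (-112 - 67/6) = 780 - 739/6 = 3941/6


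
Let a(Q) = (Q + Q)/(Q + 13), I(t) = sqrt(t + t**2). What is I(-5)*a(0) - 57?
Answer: -57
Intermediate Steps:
a(Q) = 2*Q/(13 + Q) (a(Q) = (2*Q)/(13 + Q) = 2*Q/(13 + Q))
I(-5)*a(0) - 57 = sqrt(-5*(1 - 5))*(2*0/(13 + 0)) - 57 = sqrt(-5*(-4))*(2*0/13) - 57 = sqrt(20)*(2*0*(1/13)) - 57 = (2*sqrt(5))*0 - 57 = 0 - 57 = -57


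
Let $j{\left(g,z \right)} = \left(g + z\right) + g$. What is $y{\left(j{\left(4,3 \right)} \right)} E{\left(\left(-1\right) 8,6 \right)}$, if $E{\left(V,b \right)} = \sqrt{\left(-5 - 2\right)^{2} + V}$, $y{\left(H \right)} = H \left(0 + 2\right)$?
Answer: $22 \sqrt{41} \approx 140.87$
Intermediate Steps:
$j{\left(g,z \right)} = z + 2 g$
$y{\left(H \right)} = 2 H$ ($y{\left(H \right)} = H 2 = 2 H$)
$E{\left(V,b \right)} = \sqrt{49 + V}$ ($E{\left(V,b \right)} = \sqrt{\left(-7\right)^{2} + V} = \sqrt{49 + V}$)
$y{\left(j{\left(4,3 \right)} \right)} E{\left(\left(-1\right) 8,6 \right)} = 2 \left(3 + 2 \cdot 4\right) \sqrt{49 - 8} = 2 \left(3 + 8\right) \sqrt{49 - 8} = 2 \cdot 11 \sqrt{41} = 22 \sqrt{41}$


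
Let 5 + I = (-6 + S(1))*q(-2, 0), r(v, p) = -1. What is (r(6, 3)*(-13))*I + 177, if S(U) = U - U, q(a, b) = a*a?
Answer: -200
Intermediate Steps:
q(a, b) = a**2
S(U) = 0
I = -29 (I = -5 + (-6 + 0)*(-2)**2 = -5 - 6*4 = -5 - 24 = -29)
(r(6, 3)*(-13))*I + 177 = -1*(-13)*(-29) + 177 = 13*(-29) + 177 = -377 + 177 = -200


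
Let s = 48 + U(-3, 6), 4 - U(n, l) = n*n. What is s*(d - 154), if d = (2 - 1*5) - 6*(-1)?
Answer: -6493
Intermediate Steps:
d = 3 (d = (2 - 5) + 6 = -3 + 6 = 3)
U(n, l) = 4 - n² (U(n, l) = 4 - n*n = 4 - n²)
s = 43 (s = 48 + (4 - 1*(-3)²) = 48 + (4 - 1*9) = 48 + (4 - 9) = 48 - 5 = 43)
s*(d - 154) = 43*(3 - 154) = 43*(-151) = -6493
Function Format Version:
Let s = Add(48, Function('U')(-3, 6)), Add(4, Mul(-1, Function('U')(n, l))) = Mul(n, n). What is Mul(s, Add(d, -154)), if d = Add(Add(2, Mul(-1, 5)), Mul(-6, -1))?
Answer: -6493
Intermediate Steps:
d = 3 (d = Add(Add(2, -5), 6) = Add(-3, 6) = 3)
Function('U')(n, l) = Add(4, Mul(-1, Pow(n, 2))) (Function('U')(n, l) = Add(4, Mul(-1, Mul(n, n))) = Add(4, Mul(-1, Pow(n, 2))))
s = 43 (s = Add(48, Add(4, Mul(-1, Pow(-3, 2)))) = Add(48, Add(4, Mul(-1, 9))) = Add(48, Add(4, -9)) = Add(48, -5) = 43)
Mul(s, Add(d, -154)) = Mul(43, Add(3, -154)) = Mul(43, -151) = -6493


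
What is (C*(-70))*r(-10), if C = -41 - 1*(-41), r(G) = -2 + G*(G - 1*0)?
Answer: 0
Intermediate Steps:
r(G) = -2 + G**2 (r(G) = -2 + G*(G + 0) = -2 + G*G = -2 + G**2)
C = 0 (C = -41 + 41 = 0)
(C*(-70))*r(-10) = (0*(-70))*(-2 + (-10)**2) = 0*(-2 + 100) = 0*98 = 0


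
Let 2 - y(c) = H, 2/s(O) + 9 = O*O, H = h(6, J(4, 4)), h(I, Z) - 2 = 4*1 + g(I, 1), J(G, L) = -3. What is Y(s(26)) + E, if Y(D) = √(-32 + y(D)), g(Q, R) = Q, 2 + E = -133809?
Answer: -133811 + I*√42 ≈ -1.3381e+5 + 6.4807*I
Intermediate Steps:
E = -133811 (E = -2 - 133809 = -133811)
h(I, Z) = 6 + I (h(I, Z) = 2 + (4*1 + I) = 2 + (4 + I) = 6 + I)
H = 12 (H = 6 + 6 = 12)
s(O) = 2/(-9 + O²) (s(O) = 2/(-9 + O*O) = 2/(-9 + O²))
y(c) = -10 (y(c) = 2 - 1*12 = 2 - 12 = -10)
Y(D) = I*√42 (Y(D) = √(-32 - 10) = √(-42) = I*√42)
Y(s(26)) + E = I*√42 - 133811 = -133811 + I*√42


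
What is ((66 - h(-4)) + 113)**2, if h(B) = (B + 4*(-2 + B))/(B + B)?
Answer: 123201/4 ≈ 30800.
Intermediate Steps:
h(B) = (-8 + 5*B)/(2*B) (h(B) = (B + (-8 + 4*B))/((2*B)) = (-8 + 5*B)*(1/(2*B)) = (-8 + 5*B)/(2*B))
((66 - h(-4)) + 113)**2 = ((66 - (5/2 - 4/(-4))) + 113)**2 = ((66 - (5/2 - 4*(-1/4))) + 113)**2 = ((66 - (5/2 + 1)) + 113)**2 = ((66 - 1*7/2) + 113)**2 = ((66 - 7/2) + 113)**2 = (125/2 + 113)**2 = (351/2)**2 = 123201/4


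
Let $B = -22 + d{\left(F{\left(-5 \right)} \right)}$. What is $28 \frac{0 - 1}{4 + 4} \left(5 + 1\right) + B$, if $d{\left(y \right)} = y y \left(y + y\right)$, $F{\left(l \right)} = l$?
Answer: $-293$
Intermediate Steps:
$d{\left(y \right)} = 2 y^{3}$ ($d{\left(y \right)} = y^{2} \cdot 2 y = 2 y^{3}$)
$B = -272$ ($B = -22 + 2 \left(-5\right)^{3} = -22 + 2 \left(-125\right) = -22 - 250 = -272$)
$28 \frac{0 - 1}{4 + 4} \left(5 + 1\right) + B = 28 \frac{0 - 1}{4 + 4} \left(5 + 1\right) - 272 = 28 - \frac{1}{8} \cdot 6 - 272 = 28 \left(-1\right) \frac{1}{8} \cdot 6 - 272 = 28 \left(\left(- \frac{1}{8}\right) 6\right) - 272 = 28 \left(- \frac{3}{4}\right) - 272 = -21 - 272 = -293$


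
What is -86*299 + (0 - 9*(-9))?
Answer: -25633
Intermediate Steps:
-86*299 + (0 - 9*(-9)) = -25714 + (0 + 81) = -25714 + 81 = -25633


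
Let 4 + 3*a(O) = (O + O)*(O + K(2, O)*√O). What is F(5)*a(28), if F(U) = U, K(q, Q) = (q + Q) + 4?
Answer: 7820/3 + 19040*√7/3 ≈ 19398.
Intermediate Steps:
K(q, Q) = 4 + Q + q (K(q, Q) = (Q + q) + 4 = 4 + Q + q)
a(O) = -4/3 + 2*O*(O + √O*(6 + O))/3 (a(O) = -4/3 + ((O + O)*(O + (4 + O + 2)*√O))/3 = -4/3 + ((2*O)*(O + (6 + O)*√O))/3 = -4/3 + ((2*O)*(O + √O*(6 + O)))/3 = -4/3 + (2*O*(O + √O*(6 + O)))/3 = -4/3 + 2*O*(O + √O*(6 + O))/3)
F(5)*a(28) = 5*(-4/3 + (⅔)*28² + 2*28^(3/2)*(6 + 28)/3) = 5*(-4/3 + (⅔)*784 + (⅔)*(56*√7)*34) = 5*(-4/3 + 1568/3 + 3808*√7/3) = 5*(1564/3 + 3808*√7/3) = 7820/3 + 19040*√7/3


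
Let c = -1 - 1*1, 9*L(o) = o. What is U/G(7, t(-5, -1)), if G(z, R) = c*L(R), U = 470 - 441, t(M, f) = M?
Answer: 261/10 ≈ 26.100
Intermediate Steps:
L(o) = o/9
c = -2 (c = -1 - 1 = -2)
U = 29
G(z, R) = -2*R/9
U/G(7, t(-5, -1)) = 29/((-2/9*(-5))) = 29/(10/9) = 29*(9/10) = 261/10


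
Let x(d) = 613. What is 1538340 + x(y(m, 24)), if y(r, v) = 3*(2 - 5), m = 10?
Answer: 1538953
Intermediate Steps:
y(r, v) = -9 (y(r, v) = 3*(-3) = -9)
1538340 + x(y(m, 24)) = 1538340 + 613 = 1538953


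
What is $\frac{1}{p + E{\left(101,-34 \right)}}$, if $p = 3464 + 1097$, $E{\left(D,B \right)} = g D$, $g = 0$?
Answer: $\frac{1}{4561} \approx 0.00021925$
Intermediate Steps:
$E{\left(D,B \right)} = 0$ ($E{\left(D,B \right)} = 0 D = 0$)
$p = 4561$
$\frac{1}{p + E{\left(101,-34 \right)}} = \frac{1}{4561 + 0} = \frac{1}{4561}$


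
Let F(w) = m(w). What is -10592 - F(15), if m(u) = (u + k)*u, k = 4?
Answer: -10877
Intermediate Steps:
m(u) = u*(4 + u) (m(u) = (u + 4)*u = (4 + u)*u = u*(4 + u))
F(w) = w*(4 + w)
-10592 - F(15) = -10592 - 15*(4 + 15) = -10592 - 15*19 = -10592 - 1*285 = -10592 - 285 = -10877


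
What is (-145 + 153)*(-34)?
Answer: -272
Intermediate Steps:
(-145 + 153)*(-34) = 8*(-34) = -272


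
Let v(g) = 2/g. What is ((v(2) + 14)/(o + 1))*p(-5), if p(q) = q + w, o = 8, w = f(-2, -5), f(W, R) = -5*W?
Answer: 25/3 ≈ 8.3333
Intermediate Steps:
w = 10 (w = -5*(-2) = 10)
p(q) = 10 + q (p(q) = q + 10 = 10 + q)
((v(2) + 14)/(o + 1))*p(-5) = ((2/2 + 14)/(8 + 1))*(10 - 5) = ((2*(1/2) + 14)/9)*5 = ((1 + 14)*(1/9))*5 = (15*(1/9))*5 = (5/3)*5 = 25/3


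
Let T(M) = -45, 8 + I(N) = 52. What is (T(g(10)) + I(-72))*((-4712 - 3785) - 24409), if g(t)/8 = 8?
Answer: 32906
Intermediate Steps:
g(t) = 64 (g(t) = 8*8 = 64)
I(N) = 44 (I(N) = -8 + 52 = 44)
(T(g(10)) + I(-72))*((-4712 - 3785) - 24409) = (-45 + 44)*((-4712 - 3785) - 24409) = -(-8497 - 24409) = -1*(-32906) = 32906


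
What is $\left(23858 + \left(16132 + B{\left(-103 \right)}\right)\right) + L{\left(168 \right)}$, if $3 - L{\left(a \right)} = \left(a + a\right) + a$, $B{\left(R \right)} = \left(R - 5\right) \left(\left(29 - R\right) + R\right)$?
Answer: $36357$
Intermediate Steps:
$B{\left(R \right)} = -145 + 29 R$ ($B{\left(R \right)} = \left(-5 + R\right) 29 = -145 + 29 R$)
$L{\left(a \right)} = 3 - 3 a$ ($L{\left(a \right)} = 3 - \left(\left(a + a\right) + a\right) = 3 - \left(2 a + a\right) = 3 - 3 a$)
$\left(23858 + \left(16132 + B{\left(-103 \right)}\right)\right) + L{\left(168 \right)} = \left(23858 + \left(16132 + \left(-145 + 29 \left(-103\right)\right)\right)\right) + \left(3 - 504\right) = \left(23858 + \left(16132 - 3132\right)\right) + \left(3 - 504\right) = \left(23858 + \left(16132 - 3132\right)\right) - 501 = \left(23858 + 13000\right) - 501 = 36858 - 501 = 36357$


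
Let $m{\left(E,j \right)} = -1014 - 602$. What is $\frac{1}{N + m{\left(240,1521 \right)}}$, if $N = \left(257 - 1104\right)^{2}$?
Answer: $\frac{1}{715793} \approx 1.3971 \cdot 10^{-6}$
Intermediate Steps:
$m{\left(E,j \right)} = -1616$ ($m{\left(E,j \right)} = -1014 - 602 = -1616$)
$N = 717409$ ($N = \left(-847\right)^{2} = 717409$)
$\frac{1}{N + m{\left(240,1521 \right)}} = \frac{1}{717409 - 1616} = \frac{1}{715793}$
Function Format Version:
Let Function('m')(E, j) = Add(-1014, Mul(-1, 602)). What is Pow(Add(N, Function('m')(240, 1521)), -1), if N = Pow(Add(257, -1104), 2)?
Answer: Rational(1, 715793) ≈ 1.3971e-6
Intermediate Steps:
Function('m')(E, j) = -1616 (Function('m')(E, j) = Add(-1014, -602) = -1616)
N = 717409 (N = Pow(-847, 2) = 717409)
Pow(Add(N, Function('m')(240, 1521)), -1) = Pow(Add(717409, -1616), -1) = Pow(715793, -1) = Rational(1, 715793)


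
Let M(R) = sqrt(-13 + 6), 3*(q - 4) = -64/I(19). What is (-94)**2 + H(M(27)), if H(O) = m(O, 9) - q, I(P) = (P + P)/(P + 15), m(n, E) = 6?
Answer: 504854/57 ≈ 8857.1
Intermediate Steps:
I(P) = 2*P/(15 + P) (I(P) = (2*P)/(15 + P) = 2*P/(15 + P))
q = -860/57 (q = 4 + (-64/(2*19/(15 + 19)))/3 = 4 + (-64/(2*19/34))/3 = 4 + (-64/(2*19*(1/34)))/3 = 4 + (-64/19/17)/3 = 4 + (-64*17/19)/3 = 4 + (1/3)*(-1088/19) = 4 - 1088/57 = -860/57 ≈ -15.088)
M(R) = I*sqrt(7) (M(R) = sqrt(-7) = I*sqrt(7))
H(O) = 1202/57 (H(O) = 6 - 1*(-860/57) = 6 + 860/57 = 1202/57)
(-94)**2 + H(M(27)) = (-94)**2 + 1202/57 = 8836 + 1202/57 = 504854/57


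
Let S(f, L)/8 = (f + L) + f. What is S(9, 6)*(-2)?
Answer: -384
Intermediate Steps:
S(f, L) = 8*L + 16*f (S(f, L) = 8*((f + L) + f) = 8*((L + f) + f) = 8*(L + 2*f) = 8*L + 16*f)
S(9, 6)*(-2) = (8*6 + 16*9)*(-2) = (48 + 144)*(-2) = 192*(-2) = -384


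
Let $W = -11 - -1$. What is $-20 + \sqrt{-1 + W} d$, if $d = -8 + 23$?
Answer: $-20 + 15 i \sqrt{11} \approx -20.0 + 49.749 i$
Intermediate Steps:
$W = -10$ ($W = -11 + 1 = -10$)
$d = 15$
$-20 + \sqrt{-1 + W} d = -20 + \sqrt{-1 - 10} \cdot 15 = -20 + \sqrt{-11} \cdot 15 = -20 + i \sqrt{11} \cdot 15 = -20 + 15 i \sqrt{11}$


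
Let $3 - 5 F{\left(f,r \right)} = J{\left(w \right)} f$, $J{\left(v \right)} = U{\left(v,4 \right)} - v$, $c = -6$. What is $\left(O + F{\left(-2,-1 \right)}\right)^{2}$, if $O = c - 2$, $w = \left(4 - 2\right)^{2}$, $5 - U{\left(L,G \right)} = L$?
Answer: $\frac{1849}{25} \approx 73.96$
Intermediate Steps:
$U{\left(L,G \right)} = 5 - L$
$w = 4$ ($w = 2^{2} = 4$)
$J{\left(v \right)} = 5 - 2 v$ ($J{\left(v \right)} = \left(5 - v\right) - v = 5 - 2 v$)
$F{\left(f,r \right)} = \frac{3}{5} + \frac{3 f}{5}$ ($F{\left(f,r \right)} = \frac{3}{5} - \frac{\left(5 - 8\right) f}{5} = \frac{3}{5} - \frac{\left(-3\right) f}{5} = \frac{3}{5} + \frac{3 f}{5}$)
$O = -8$ ($O = -6 - 2 = -8$)
$\left(O + F{\left(-2,-1 \right)}\right)^{2} = \left(-8 + \left(\frac{3}{5} + \frac{3}{5} \left(-2\right)\right)\right)^{2} = \left(-8 + \left(\frac{3}{5} - \frac{6}{5}\right)\right)^{2} = \left(-8 - \frac{3}{5}\right)^{2} = \left(- \frac{43}{5}\right)^{2} = \frac{1849}{25}$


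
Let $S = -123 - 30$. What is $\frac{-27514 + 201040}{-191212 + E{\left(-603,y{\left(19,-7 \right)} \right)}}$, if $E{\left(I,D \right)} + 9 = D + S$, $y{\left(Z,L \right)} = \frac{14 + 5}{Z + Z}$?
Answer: $- \frac{347052}{382747} \approx -0.90674$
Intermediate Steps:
$S = -153$ ($S = -123 - 30 = -153$)
$y{\left(Z,L \right)} = \frac{19}{2 Z}$
$E{\left(I,D \right)} = -162 + D$ ($E{\left(I,D \right)} = -9 + \left(D - 153\right) = -9 + \left(-153 + D\right) = -162 + D$)
$\frac{-27514 + 201040}{-191212 + E{\left(-603,y{\left(19,-7 \right)} \right)}} = \frac{-27514 + 201040}{-191212 - \left(162 - \frac{19}{2 \cdot 19}\right)} = \frac{173526}{-191212 + \left(-162 + \frac{19}{2} \cdot \frac{1}{19}\right)} = \frac{173526}{-191212 + \left(-162 + \frac{1}{2}\right)} = \frac{173526}{-191212 - \frac{323}{2}} = \frac{173526}{- \frac{382747}{2}} = 173526 \left(- \frac{2}{382747}\right) = - \frac{347052}{382747}$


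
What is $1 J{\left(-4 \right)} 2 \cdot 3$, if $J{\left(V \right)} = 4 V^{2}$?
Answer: $384$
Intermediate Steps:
$1 J{\left(-4 \right)} 2 \cdot 3 = 1 \cdot 4 \left(-4\right)^{2} \cdot 2 \cdot 3 = 1 \cdot 4 \cdot 16 \cdot 6 = 1 \cdot 64 \cdot 6 = 64 \cdot 6 = 384$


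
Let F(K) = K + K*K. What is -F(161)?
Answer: -26082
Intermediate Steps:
F(K) = K + K²
-F(161) = -161*(1 + 161) = -161*162 = -1*26082 = -26082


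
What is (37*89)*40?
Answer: 131720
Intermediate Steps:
(37*89)*40 = 3293*40 = 131720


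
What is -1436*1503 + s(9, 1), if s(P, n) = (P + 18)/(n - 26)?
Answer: -53957727/25 ≈ -2.1583e+6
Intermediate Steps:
s(P, n) = (18 + P)/(-26 + n)
-1436*1503 + s(9, 1) = -1436*1503 + (18 + 9)/(-26 + 1) = -2158308 + 27/(-25) = -2158308 - 1/25*27 = -2158308 - 27/25 = -53957727/25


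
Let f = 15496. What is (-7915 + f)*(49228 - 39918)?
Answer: 70579110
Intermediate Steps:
(-7915 + f)*(49228 - 39918) = (-7915 + 15496)*(49228 - 39918) = 7581*9310 = 70579110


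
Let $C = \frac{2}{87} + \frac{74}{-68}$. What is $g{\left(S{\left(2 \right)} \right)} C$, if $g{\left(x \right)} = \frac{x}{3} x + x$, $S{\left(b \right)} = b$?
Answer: $- \frac{15755}{4437} \approx -3.5508$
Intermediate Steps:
$C = - \frac{3151}{2958}$ ($C = 2 \cdot \frac{1}{87} + 74 \left(- \frac{1}{68}\right) = \frac{2}{87} - \frac{37}{34} = - \frac{3151}{2958} \approx -1.0652$)
$g{\left(x \right)} = x + \frac{x^{2}}{3}$ ($g{\left(x \right)} = x \frac{1}{3} x + x = \frac{x}{3} x + x = \frac{x^{2}}{3} + x = x + \frac{x^{2}}{3}$)
$g{\left(S{\left(2 \right)} \right)} C = \frac{1}{3} \cdot 2 \left(3 + 2\right) \left(- \frac{3151}{2958}\right) = \frac{1}{3} \cdot 2 \cdot 5 \left(- \frac{3151}{2958}\right) = \frac{10}{3} \left(- \frac{3151}{2958}\right) = - \frac{15755}{4437}$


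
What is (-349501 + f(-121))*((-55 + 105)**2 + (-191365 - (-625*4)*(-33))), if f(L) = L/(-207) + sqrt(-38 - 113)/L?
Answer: 6544110436630/69 + 271365*I*sqrt(151)/121 ≈ 9.4842e+10 + 27559.0*I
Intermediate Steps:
f(L) = -L/207 + I*sqrt(151)/L (f(L) = L*(-1/207) + sqrt(-151)/L = -L/207 + (I*sqrt(151))/L = -L/207 + I*sqrt(151)/L)
(-349501 + f(-121))*((-55 + 105)**2 + (-191365 - (-625*4)*(-33))) = (-349501 + (-1/207*(-121) + I*sqrt(151)/(-121)))*((-55 + 105)**2 + (-191365 - (-625*4)*(-33))) = (-349501 + (121/207 + I*sqrt(151)*(-1/121)))*(50**2 + (-191365 - (-2500)*(-33))) = (-349501 + (121/207 - I*sqrt(151)/121))*(2500 + (-191365 - 1*82500)) = (-72346586/207 - I*sqrt(151)/121)*(2500 + (-191365 - 82500)) = (-72346586/207 - I*sqrt(151)/121)*(2500 - 273865) = (-72346586/207 - I*sqrt(151)/121)*(-271365) = 6544110436630/69 + 271365*I*sqrt(151)/121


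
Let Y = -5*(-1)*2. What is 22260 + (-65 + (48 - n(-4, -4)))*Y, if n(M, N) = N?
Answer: 22130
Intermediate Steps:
Y = 10 (Y = 5*2 = 10)
22260 + (-65 + (48 - n(-4, -4)))*Y = 22260 + (-65 + (48 - 1*(-4)))*10 = 22260 + (-65 + (48 + 4))*10 = 22260 + (-65 + 52)*10 = 22260 - 13*10 = 22260 - 130 = 22130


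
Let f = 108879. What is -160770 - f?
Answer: -269649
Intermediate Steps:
-160770 - f = -160770 - 1*108879 = -160770 - 108879 = -269649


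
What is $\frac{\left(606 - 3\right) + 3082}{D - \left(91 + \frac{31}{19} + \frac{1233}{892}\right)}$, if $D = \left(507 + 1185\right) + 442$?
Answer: $\frac{12490676}{6914737} \approx 1.8064$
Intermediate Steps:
$D = 2134$ ($D = 1692 + 442 = 2134$)
$\frac{\left(606 - 3\right) + 3082}{D - \left(91 + \frac{31}{19} + \frac{1233}{892}\right)} = \frac{\left(606 - 3\right) + 3082}{2134 - \left(91 + \frac{31}{19} + \frac{1233}{892}\right)} = \frac{603 + 3082}{2134 - \left(91 + \frac{31}{19} + \frac{1233}{892}\right)} = \frac{3685}{2134 - \frac{1593347}{16948}} = \frac{3685}{\frac{34573685}{16948}} = 3685 \cdot \frac{16948}{34573685} = \frac{12490676}{6914737}$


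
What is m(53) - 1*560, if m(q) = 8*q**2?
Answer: 21912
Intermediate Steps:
m(53) - 1*560 = 8*53**2 - 1*560 = 8*2809 - 560 = 22472 - 560 = 21912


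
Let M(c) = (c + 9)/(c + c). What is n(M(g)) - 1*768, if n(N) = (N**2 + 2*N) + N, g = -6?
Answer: -12299/16 ≈ -768.69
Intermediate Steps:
M(c) = (9 + c)/(2*c) (M(c) = (9 + c)/((2*c)) = (9 + c)*(1/(2*c)) = (9 + c)/(2*c))
n(N) = N**2 + 3*N
n(M(g)) - 1*768 = ((1/2)*(9 - 6)/(-6))*(3 + (1/2)*(9 - 6)/(-6)) - 1*768 = ((1/2)*(-1/6)*3)*(3 + (1/2)*(-1/6)*3) - 768 = -(3 - 1/4)/4 - 768 = -1/4*11/4 - 768 = -11/16 - 768 = -12299/16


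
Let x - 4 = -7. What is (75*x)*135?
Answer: -30375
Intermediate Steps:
x = -3 (x = 4 - 7 = -3)
(75*x)*135 = (75*(-3))*135 = -225*135 = -30375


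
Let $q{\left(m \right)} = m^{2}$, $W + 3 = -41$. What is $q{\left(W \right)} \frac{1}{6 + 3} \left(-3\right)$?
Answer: $- \frac{1936}{3} \approx -645.33$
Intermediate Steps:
$W = -44$ ($W = -3 - 41 = -44$)
$q{\left(W \right)} \frac{1}{6 + 3} \left(-3\right) = \left(-44\right)^{2} \frac{1}{6 + 3} \left(-3\right) = 1936 \cdot \frac{1}{9} \left(-3\right) = 1936 \left(- \frac{1}{3}\right) = - \frac{1936}{3}$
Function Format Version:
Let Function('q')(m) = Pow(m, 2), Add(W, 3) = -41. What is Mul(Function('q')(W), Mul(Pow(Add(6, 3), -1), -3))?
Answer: Rational(-1936, 3) ≈ -645.33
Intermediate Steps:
W = -44 (W = Add(-3, -41) = -44)
Mul(Function('q')(W), Mul(Pow(Add(6, 3), -1), -3)) = Mul(Pow(-44, 2), Mul(Pow(Add(6, 3), -1), -3)) = Mul(1936, Mul(Pow(9, -1), -3)) = Mul(1936, Mul(Rational(1, 9), -3)) = Mul(1936, Rational(-1, 3)) = Rational(-1936, 3)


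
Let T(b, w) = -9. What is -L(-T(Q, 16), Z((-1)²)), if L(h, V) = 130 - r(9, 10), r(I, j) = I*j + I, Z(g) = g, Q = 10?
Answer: -31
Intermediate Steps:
r(I, j) = I + I*j
L(h, V) = 31 (L(h, V) = 130 - 9*(1 + 10) = 130 - 9*11 = 130 - 1*99 = 130 - 99 = 31)
-L(-T(Q, 16), Z((-1)²)) = -1*31 = -31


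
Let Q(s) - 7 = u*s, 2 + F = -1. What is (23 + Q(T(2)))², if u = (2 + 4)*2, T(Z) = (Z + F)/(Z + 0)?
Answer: 576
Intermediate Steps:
F = -3 (F = -2 - 1 = -3)
T(Z) = (-3 + Z)/Z (T(Z) = (Z - 3)/(Z + 0) = (-3 + Z)/Z)
u = 12 (u = 6*2 = 12)
Q(s) = 7 + 12*s
(23 + Q(T(2)))² = (23 + (7 + 12*((-3 + 2)/2)))² = (23 + (7 + 12*((½)*(-1))))² = (23 + (7 + 12*(-½)))² = (23 + (7 - 6))² = (23 + 1)² = 24² = 576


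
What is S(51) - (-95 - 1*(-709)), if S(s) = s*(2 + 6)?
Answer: -206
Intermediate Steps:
S(s) = 8*s (S(s) = s*8 = 8*s)
S(51) - (-95 - 1*(-709)) = 8*51 - (-95 - 1*(-709)) = 408 - (-95 + 709) = 408 - 1*614 = 408 - 614 = -206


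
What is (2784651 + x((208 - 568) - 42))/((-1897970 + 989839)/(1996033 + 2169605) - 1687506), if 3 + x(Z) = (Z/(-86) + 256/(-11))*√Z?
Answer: -11599835525424/7029540026959 + 36645117486*I*√402/3324972432751607 ≈ -1.6502 + 0.00022097*I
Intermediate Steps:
x(Z) = -3 + √Z*(-256/11 - Z/86) (x(Z) = -3 + (Z/(-86) + 256/(-11))*√Z = -3 + (Z*(-1/86) + 256*(-1/11))*√Z = -3 + (-Z/86 - 256/11)*√Z = -3 + (-256/11 - Z/86)*√Z = -3 + √Z*(-256/11 - Z/86))
(2784651 + x((208 - 568) - 42))/((-1897970 + 989839)/(1996033 + 2169605) - 1687506) = (2784651 + (-3 - 256*√((208 - 568) - 42)/11 - ((208 - 568) - 42)^(3/2)/86))/((-1897970 + 989839)/(1996033 + 2169605) - 1687506) = (2784651 + (-3 - 256*√(-360 - 42)/11 - (-360 - 42)^(3/2)/86))/(-908131/4165638 - 1687506) = (2784651 + (-3 - 256*I*√402/11 - (-201)*I*√402/43))/(-908131*1/4165638 - 1687506) = (2784651 + (-3 - 256*I*√402/11 - (-201)*I*√402/43))/(-908131/4165638 - 1687506) = (2784651 + (-3 - 256*I*√402/11 + 201*I*√402/43))/(-7029540026959/4165638) = (2784651 + (-3 - 8797*I*√402/473))*(-4165638/7029540026959) = (2784648 - 8797*I*√402/473)*(-4165638/7029540026959) = -11599835525424/7029540026959 + 36645117486*I*√402/3324972432751607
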